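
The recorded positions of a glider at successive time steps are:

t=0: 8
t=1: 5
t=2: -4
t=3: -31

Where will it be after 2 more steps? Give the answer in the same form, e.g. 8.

-355

The jumps are -3, -9, -27 — a geometric progression with ratio 3.
step 4: -31 − 81 → -112
step 5: -112 − 243 → -355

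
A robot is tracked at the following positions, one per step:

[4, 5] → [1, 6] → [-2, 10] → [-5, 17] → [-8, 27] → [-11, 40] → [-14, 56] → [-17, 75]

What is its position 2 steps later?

[-23, 122]

Taking differences between consecutive positions: [-3, +1], [-3, +4], [-3, +7], [-3, +10], [-3, +13], [-3, +16], [-3, +19]. These grow by [+0, +3] each step.
step 8: [-17, 75] + [-3, +22] → [-20, 97]
step 9: [-20, 97] + [-3, +25] → [-23, 122]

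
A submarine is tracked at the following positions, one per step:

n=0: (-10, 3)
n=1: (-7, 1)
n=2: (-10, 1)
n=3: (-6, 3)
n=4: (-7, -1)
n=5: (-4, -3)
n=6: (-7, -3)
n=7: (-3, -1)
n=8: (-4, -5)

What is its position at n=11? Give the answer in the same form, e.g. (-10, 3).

Differencing gives (+3, -2), (-3, +0), (+4, +2), (-1, -4), (+3, -2), (-3, +0), (+4, +2), (-1, -4). This is the pattern (+3, -2), (-3, +0), (+4, +2), (-1, -4) repeated.
step 9: apply (+3, -2) → (-1, -7)
step 10: apply (-3, +0) → (-4, -7)
step 11: apply (+4, +2) → (0, -5)

(0, -5)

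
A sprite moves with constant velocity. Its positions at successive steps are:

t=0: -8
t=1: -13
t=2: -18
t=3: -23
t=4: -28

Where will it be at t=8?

-48

The position changes by -5 every step.
step 5: -28 − 5 → -33
step 6: -33 − 5 → -38
step 7: -38 − 5 → -43
step 8: -43 − 5 → -48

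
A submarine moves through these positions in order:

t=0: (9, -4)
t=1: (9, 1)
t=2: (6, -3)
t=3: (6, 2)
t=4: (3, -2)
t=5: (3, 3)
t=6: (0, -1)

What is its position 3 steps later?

(-3, 5)

Step-to-step displacements: (+0, +5), (-3, -4), (+0, +5), (-3, -4), (+0, +5), (-3, -4) — a repeating cycle of length 2.
step 7: apply (+0, +5) → (0, 4)
step 8: apply (-3, -4) → (-3, 0)
step 9: apply (+0, +5) → (-3, 5)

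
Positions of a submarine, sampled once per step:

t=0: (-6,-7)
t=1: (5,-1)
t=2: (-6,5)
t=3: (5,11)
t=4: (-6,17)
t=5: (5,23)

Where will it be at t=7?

First: cycles through -6, 5 every 2 steps. Step 7 lands at position 1 of the cycle → 5.
Second: linear, +6 per step → 35 at step 7.

(5,35)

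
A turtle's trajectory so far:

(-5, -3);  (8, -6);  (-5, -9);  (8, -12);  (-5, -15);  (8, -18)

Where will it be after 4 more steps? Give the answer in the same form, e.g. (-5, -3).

First: cycles through -5, 8 every 2 steps. Step 9 lands at position 1 of the cycle → 8.
Second: linear, -3 per step → -30 at step 9.

(8, -30)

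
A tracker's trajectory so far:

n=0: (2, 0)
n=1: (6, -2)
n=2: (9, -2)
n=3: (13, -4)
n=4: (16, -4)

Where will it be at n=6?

Step-to-step displacements: (+4, -2), (+3, +0), (+4, -2), (+3, +0) — a repeating cycle of length 2.
step 5: apply (+4, -2) → (20, -6)
step 6: apply (+3, +0) → (23, -6)

(23, -6)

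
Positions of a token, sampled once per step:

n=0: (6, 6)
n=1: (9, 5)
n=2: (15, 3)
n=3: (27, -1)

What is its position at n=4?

(51, -9)

Step-to-step displacements: (+3, -1), (+6, -2), (+12, -4); each is 2× the previous.
step 4: (27, -1) + (+24, -8) → (51, -9)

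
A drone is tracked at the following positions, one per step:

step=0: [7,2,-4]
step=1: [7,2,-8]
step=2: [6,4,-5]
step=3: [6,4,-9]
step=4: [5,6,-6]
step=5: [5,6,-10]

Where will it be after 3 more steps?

The moves between consecutive positions are [+0,+0,-4], [-1,+2,+3], [+0,+0,-4], [-1,+2,+3], [+0,+0,-4]; they repeat the 2-cycle [[+0,+0,-4], [-1,+2,+3]].
step 6: apply [-1,+2,+3] → [4,8,-7]
step 7: apply [+0,+0,-4] → [4,8,-11]
step 8: apply [-1,+2,+3] → [3,10,-8]

[3,10,-8]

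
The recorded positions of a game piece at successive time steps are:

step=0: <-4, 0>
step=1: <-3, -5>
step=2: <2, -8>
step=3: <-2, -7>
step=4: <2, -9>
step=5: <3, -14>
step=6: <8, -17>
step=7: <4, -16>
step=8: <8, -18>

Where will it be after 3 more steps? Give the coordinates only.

<10, -25>

Step-to-step displacements: <+1, -5>, <+5, -3>, <-4, +1>, <+4, -2>, <+1, -5>, <+5, -3>, <-4, +1>, <+4, -2> — a repeating cycle of length 4.
step 9: apply <+1, -5> → <9, -23>
step 10: apply <+5, -3> → <14, -26>
step 11: apply <-4, +1> → <10, -25>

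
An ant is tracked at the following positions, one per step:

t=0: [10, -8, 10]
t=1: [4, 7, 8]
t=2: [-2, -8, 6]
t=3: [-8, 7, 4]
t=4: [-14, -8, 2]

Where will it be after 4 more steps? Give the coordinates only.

First: linear, -6 per step → -38 at step 8.
Second: cycles through -8, 7 every 2 steps. Step 8 lands at position 0 of the cycle → -8.
Third: linear, -2 per step → -6 at step 8.

[-38, -8, -6]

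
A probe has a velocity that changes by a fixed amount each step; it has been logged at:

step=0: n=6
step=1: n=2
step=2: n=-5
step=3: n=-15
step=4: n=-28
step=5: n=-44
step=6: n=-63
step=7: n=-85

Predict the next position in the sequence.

Taking differences between consecutive positions: -4, -7, -10, -13, -16, -19, -22. These grow by -3 each step.
step 8: -85 − 25 → n=-110

n=-110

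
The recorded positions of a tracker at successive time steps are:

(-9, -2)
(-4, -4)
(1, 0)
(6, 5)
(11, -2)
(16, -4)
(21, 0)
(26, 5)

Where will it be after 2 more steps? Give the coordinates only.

(36, -4)

First: linear, +5 per step → 36 at step 9.
Second: cycles through -2, -4, 0, 5 every 4 steps. Step 9 lands at position 1 of the cycle → -4.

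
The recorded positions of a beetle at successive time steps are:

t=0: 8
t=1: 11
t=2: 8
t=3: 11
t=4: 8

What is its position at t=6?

8

Step-to-step displacements: +3, -3, +3, -3; each is -1× the previous.
step 5: 8 + 3 → 11
step 6: 11 − 3 → 8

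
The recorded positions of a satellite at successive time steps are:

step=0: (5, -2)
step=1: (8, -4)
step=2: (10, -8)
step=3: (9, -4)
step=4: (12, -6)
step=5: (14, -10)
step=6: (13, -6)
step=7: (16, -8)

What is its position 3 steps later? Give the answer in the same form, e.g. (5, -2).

Step-to-step displacements: (+3, -2), (+2, -4), (-1, +4), (+3, -2), (+2, -4), (-1, +4), (+3, -2) — a repeating cycle of length 3.
step 8: apply (+2, -4) → (18, -12)
step 9: apply (-1, +4) → (17, -8)
step 10: apply (+3, -2) → (20, -10)

(20, -10)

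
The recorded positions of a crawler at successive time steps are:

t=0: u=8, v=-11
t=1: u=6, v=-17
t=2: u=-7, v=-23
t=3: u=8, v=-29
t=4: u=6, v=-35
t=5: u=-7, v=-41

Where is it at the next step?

U: cycles through 8, 6, -7 every 3 steps. Step 6 lands at position 0 of the cycle → 8.
V: linear, -6 per step → -47 at step 6.

u=8, v=-47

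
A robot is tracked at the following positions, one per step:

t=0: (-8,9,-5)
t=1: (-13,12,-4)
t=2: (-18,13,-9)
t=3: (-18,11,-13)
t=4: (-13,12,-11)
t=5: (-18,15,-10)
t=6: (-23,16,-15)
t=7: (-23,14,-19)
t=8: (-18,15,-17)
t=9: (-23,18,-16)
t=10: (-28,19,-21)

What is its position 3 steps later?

The moves between consecutive positions are (-5,+3,+1), (-5,+1,-5), (+0,-2,-4), (+5,+1,+2), (-5,+3,+1), (-5,+1,-5), (+0,-2,-4), (+5,+1,+2), (-5,+3,+1), (-5,+1,-5); they repeat the 4-cycle [(-5,+3,+1), (-5,+1,-5), (+0,-2,-4), (+5,+1,+2)].
step 11: apply (+0,-2,-4) → (-28,17,-25)
step 12: apply (+5,+1,+2) → (-23,18,-23)
step 13: apply (-5,+3,+1) → (-28,21,-22)

(-28,21,-22)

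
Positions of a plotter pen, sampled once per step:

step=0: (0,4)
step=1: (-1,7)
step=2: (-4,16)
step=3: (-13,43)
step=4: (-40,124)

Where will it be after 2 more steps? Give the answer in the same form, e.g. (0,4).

(-364,1096)

Consecutive displacements (-1,+3), (-3,+9), (-9,+27), (-27,+81) scale by a factor of 3 each step.
step 5: (-40,124) + (-81,+243) → (-121,367)
step 6: (-121,367) + (-243,+729) → (-364,1096)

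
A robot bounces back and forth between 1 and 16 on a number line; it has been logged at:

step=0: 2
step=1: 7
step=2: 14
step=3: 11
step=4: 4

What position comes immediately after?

The value reflects between 1 and 16, moving 7 per step.
  step 5: 4 → 5

5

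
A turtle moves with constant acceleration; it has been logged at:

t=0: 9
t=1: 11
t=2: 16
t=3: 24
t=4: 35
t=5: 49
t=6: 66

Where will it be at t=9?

Successive displacements: +2, +5, +8, +11, +14, +17 — each changes by +3.
step 7: 66 + 20 → 86
step 8: 86 + 23 → 109
step 9: 109 + 26 → 135

135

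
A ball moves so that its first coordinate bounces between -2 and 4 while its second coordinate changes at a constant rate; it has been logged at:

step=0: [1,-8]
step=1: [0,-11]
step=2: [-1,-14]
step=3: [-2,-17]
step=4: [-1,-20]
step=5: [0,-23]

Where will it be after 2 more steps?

The first coordinate travels 1 per step and bounces off the walls at -2 and 4.
  step 6: 0 → 1
  step 7: 1 → 2
The second coordinate changes by -3 each step: at step 7 it is -29.

[2,-29]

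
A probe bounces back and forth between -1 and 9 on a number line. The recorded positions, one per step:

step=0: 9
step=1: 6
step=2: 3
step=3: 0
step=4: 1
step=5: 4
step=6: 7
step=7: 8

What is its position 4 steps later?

2

The value reflects between -1 and 9, moving 3 per step.
  step 8: 8 → 5
  step 9: 5 → 2
  step 10: 2 → -1
  step 11: -1 → 2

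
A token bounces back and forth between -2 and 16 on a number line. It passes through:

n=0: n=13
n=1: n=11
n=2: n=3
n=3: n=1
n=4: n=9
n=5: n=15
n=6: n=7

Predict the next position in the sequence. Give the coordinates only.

The value travels 8 per step and bounces off the walls at -2 and 16.
  step 7: 7 → -1

n=-1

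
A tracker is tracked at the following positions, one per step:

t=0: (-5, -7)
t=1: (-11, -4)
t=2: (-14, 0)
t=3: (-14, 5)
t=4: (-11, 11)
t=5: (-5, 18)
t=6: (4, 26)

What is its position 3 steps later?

Successive displacements: (-6, +3), (-3, +4), (+0, +5), (+3, +6), (+6, +7), (+9, +8) — each changes by (+3, +1).
step 7: (4, 26) + (+12, +9) → (16, 35)
step 8: (16, 35) + (+15, +10) → (31, 45)
step 9: (31, 45) + (+18, +11) → (49, 56)

(49, 56)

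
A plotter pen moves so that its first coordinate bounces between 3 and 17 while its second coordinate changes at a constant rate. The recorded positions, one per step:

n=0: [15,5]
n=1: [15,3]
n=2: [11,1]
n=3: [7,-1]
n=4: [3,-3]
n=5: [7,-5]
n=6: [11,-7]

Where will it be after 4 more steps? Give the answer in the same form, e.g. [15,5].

The first coordinate travels 4 per step and bounces off the walls at 3 and 17.
  step 7: 11 → 15
  step 8: 15 → 15
  step 9: 15 → 11
  step 10: 11 → 7
The second coordinate changes by -2 each step: at step 10 it is -15.

[7,-15]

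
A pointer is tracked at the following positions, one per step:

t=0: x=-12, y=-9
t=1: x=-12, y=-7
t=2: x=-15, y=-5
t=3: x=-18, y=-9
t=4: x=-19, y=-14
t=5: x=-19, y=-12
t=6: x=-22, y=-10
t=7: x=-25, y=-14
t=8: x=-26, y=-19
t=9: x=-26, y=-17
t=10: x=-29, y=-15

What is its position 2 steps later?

x=-33, y=-24

The moves between consecutive positions are (+0, +2), (-3, +2), (-3, -4), (-1, -5), (+0, +2), (-3, +2), (-3, -4), (-1, -5), (+0, +2), (-3, +2); they repeat the 4-cycle [(+0, +2), (-3, +2), (-3, -4), (-1, -5)].
step 11: apply (-3, -4) → x=-32, y=-19
step 12: apply (-1, -5) → x=-33, y=-24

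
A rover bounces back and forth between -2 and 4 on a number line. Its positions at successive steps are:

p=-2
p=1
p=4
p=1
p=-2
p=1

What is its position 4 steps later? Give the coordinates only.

p=1

The value reflects between -2 and 4, moving 3 per step.
  step 6: 1 → 4
  step 7: 4 → 1
  step 8: 1 → -2
  step 9: -2 → 1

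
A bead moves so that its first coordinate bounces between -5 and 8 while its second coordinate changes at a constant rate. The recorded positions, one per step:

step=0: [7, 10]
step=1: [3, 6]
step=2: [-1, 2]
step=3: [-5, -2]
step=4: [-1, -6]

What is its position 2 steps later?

[7, -14]

The first coordinate reflects between -5 and 8, moving 4 per step.
  step 5: -1 → 3
  step 6: 3 → 7
The second coordinate changes by -4 each step: at step 6 it is -14.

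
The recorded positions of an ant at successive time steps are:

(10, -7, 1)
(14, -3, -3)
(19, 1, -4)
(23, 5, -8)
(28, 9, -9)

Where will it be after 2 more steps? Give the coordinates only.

(37, 17, -14)

Differencing gives (+4, +4, -4), (+5, +4, -1), (+4, +4, -4), (+5, +4, -1). This is the pattern (+4, +4, -4), (+5, +4, -1) repeated.
step 5: apply (+4, +4, -4) → (32, 13, -13)
step 6: apply (+5, +4, -1) → (37, 17, -14)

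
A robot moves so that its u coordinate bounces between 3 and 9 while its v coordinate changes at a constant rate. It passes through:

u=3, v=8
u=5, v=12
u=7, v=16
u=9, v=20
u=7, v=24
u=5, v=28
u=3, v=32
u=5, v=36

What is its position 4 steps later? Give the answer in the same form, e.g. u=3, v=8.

The u coordinate travels 2 per step and bounces off the walls at 3 and 9.
  step 8: 5 → 7
  step 9: 7 → 9
  step 10: 9 → 7
  step 11: 7 → 5
The v coordinate changes by +4 each step: at step 11 it is 52.

u=5, v=52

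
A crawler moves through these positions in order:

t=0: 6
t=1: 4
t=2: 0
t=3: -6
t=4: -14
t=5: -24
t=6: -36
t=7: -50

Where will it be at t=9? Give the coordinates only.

First differences are -2, -4, -6, -8, -10, -12, -14; their common second difference is -2 (constant acceleration).
step 8: -50 − 16 → -66
step 9: -66 − 18 → -84

-84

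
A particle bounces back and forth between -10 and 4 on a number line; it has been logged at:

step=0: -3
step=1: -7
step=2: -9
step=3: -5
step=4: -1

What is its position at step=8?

-7

The value travels 4 per step and bounces off the walls at -10 and 4.
  step 5: -1 → 3
  step 6: 3 → 1
  step 7: 1 → -3
  step 8: -3 → -7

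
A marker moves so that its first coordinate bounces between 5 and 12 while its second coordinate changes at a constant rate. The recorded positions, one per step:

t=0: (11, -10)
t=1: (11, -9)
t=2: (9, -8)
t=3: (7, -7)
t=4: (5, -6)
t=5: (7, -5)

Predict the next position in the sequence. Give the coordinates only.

(9, -4)

The first coordinate travels 2 per step and bounces off the walls at 5 and 12.
  step 6: 7 → 9
The second coordinate changes by +1 each step: at step 6 it is -4.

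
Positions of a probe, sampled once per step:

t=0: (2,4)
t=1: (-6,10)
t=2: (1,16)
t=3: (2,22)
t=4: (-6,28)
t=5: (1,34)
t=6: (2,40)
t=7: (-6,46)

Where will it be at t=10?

The first coordinate repeats the cycle [2, -6, 1] with period 3; step 10 mod 3 = 1, giving -6.
The second coordinate changes by +6 each step, so at step 10 it is 4 + 10·(6) = 64.

(-6,64)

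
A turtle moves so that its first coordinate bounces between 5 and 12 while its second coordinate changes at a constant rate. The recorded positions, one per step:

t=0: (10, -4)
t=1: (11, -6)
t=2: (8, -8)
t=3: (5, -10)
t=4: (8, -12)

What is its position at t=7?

(7, -18)

The first coordinate travels 3 per step and bounces off the walls at 5 and 12.
  step 5: 8 → 11
  step 6: 11 → 10
  step 7: 10 → 7
The second coordinate changes by -2 each step: at step 7 it is -18.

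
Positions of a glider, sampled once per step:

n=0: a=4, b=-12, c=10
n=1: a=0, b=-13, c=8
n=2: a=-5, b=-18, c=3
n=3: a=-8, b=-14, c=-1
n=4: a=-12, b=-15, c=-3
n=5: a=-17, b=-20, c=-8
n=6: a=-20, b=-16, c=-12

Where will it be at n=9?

a=-32, b=-18, c=-23

The moves between consecutive positions are (-4,-1,-2), (-5,-5,-5), (-3,+4,-4), (-4,-1,-2), (-5,-5,-5), (-3,+4,-4); they repeat the 3-cycle [(-4,-1,-2), (-5,-5,-5), (-3,+4,-4)].
step 7: apply (-4,-1,-2) → a=-24, b=-17, c=-14
step 8: apply (-5,-5,-5) → a=-29, b=-22, c=-19
step 9: apply (-3,+4,-4) → a=-32, b=-18, c=-23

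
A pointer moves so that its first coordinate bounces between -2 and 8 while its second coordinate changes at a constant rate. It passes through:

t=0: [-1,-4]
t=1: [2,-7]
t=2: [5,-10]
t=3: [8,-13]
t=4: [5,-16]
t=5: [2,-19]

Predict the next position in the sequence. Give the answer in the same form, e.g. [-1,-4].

[-1,-22]

The first coordinate reflects between -2 and 8, moving 3 per step.
  step 6: 2 → -1
The second coordinate changes by -3 each step: at step 6 it is -22.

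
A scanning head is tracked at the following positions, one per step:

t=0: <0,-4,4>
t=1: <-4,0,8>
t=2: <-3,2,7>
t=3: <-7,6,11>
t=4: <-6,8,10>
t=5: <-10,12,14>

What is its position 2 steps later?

Step-to-step displacements: <-4,+4,+4>, <+1,+2,-1>, <-4,+4,+4>, <+1,+2,-1>, <-4,+4,+4> — a repeating cycle of length 2.
step 6: apply <+1,+2,-1> → <-9,14,13>
step 7: apply <-4,+4,+4> → <-13,18,17>

<-13,18,17>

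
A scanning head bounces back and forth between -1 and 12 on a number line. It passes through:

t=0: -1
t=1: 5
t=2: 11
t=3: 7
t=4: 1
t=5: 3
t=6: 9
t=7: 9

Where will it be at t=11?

The value reflects between -1 and 12, moving 6 per step.
  step 8: 9 → 3
  step 9: 3 → 1
  step 10: 1 → 7
  step 11: 7 → 11

11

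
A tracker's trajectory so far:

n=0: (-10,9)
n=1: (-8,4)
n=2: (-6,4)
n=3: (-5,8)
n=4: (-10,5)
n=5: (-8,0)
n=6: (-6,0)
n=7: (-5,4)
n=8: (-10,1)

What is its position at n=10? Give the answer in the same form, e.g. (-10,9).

(-6,-4)

Step-to-step displacements: (+2,-5), (+2,+0), (+1,+4), (-5,-3), (+2,-5), (+2,+0), (+1,+4), (-5,-3) — a repeating cycle of length 4.
step 9: apply (+2,-5) → (-8,-4)
step 10: apply (+2,+0) → (-6,-4)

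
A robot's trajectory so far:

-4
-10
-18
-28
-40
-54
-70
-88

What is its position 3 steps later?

Successive displacements: -6, -8, -10, -12, -14, -16, -18 — each changes by -2.
step 8: -88 − 20 → -108
step 9: -108 − 22 → -130
step 10: -130 − 24 → -154

-154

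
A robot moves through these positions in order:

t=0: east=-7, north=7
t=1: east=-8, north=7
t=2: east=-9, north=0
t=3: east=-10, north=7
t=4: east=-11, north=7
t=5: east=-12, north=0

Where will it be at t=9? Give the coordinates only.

east=-16, north=7

East: linear, -1 per step → -16 at step 9.
North: cycles through 7, 7, 0 every 3 steps. Step 9 lands at position 0 of the cycle → 7.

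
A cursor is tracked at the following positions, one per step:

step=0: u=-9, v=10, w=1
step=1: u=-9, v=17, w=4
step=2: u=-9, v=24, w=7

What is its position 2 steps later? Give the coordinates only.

u=-9, v=38, w=13

The position changes by (+0, +7, +3) every step.
step 3: u=-9, v=24, w=7 + (+0, +7, +3) → u=-9, v=31, w=10
step 4: u=-9, v=31, w=10 + (+0, +7, +3) → u=-9, v=38, w=13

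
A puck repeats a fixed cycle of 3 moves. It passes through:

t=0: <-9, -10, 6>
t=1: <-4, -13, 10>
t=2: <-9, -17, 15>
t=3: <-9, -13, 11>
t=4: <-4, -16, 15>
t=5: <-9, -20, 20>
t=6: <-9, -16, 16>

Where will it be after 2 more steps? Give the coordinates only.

Differencing gives <+5, -3, +4>, <-5, -4, +5>, <+0, +4, -4>, <+5, -3, +4>, <-5, -4, +5>, <+0, +4, -4>. This is the pattern <+5, -3, +4>, <-5, -4, +5>, <+0, +4, -4> repeated.
step 7: apply <+5, -3, +4> → <-4, -19, 20>
step 8: apply <-5, -4, +5> → <-9, -23, 25>

<-9, -23, 25>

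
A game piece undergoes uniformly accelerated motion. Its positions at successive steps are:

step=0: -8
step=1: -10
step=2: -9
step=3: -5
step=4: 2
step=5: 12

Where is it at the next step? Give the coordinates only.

Taking differences between consecutive positions: -2, +1, +4, +7, +10. These grow by +3 each step.
step 6: 12 + 13 → 25

25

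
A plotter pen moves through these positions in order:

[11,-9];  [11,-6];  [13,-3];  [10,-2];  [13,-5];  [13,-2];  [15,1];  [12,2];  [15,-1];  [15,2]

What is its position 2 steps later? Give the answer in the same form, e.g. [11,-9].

[14,6]

Differencing gives [+0,+3], [+2,+3], [-3,+1], [+3,-3], [+0,+3], [+2,+3], [-3,+1], [+3,-3], [+0,+3]. This is the pattern [+0,+3], [+2,+3], [-3,+1], [+3,-3] repeated.
step 10: apply [+2,+3] → [17,5]
step 11: apply [-3,+1] → [14,6]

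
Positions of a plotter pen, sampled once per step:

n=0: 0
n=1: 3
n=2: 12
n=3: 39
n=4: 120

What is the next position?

Consecutive displacements +3, +9, +27, +81 scale by a factor of 3 each step.
step 5: 120 + 243 → 363

363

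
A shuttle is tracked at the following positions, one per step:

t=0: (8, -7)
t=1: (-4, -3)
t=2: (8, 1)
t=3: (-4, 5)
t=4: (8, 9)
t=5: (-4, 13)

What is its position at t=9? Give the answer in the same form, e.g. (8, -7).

(-4, 29)

First: cycles through 8, -4 every 2 steps. Step 9 lands at position 1 of the cycle → -4.
Second: linear, +4 per step → 29 at step 9.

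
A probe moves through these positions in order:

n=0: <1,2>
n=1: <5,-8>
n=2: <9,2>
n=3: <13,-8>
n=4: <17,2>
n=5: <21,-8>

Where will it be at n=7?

The first coordinate changes by +4 each step, so at step 7 it is 1 + 7·(4) = 29.
The second coordinate repeats the cycle [2, -8] with period 2; step 7 mod 2 = 1, giving -8.

<29,-8>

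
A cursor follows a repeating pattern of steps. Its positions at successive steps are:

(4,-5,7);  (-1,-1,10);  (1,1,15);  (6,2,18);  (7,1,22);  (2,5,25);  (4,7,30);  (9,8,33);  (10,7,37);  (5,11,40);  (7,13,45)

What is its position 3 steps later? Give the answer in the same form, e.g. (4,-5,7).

(8,17,55)

Differencing gives (-5,+4,+3), (+2,+2,+5), (+5,+1,+3), (+1,-1,+4), (-5,+4,+3), (+2,+2,+5), (+5,+1,+3), (+1,-1,+4), (-5,+4,+3), (+2,+2,+5). This is the pattern (-5,+4,+3), (+2,+2,+5), (+5,+1,+3), (+1,-1,+4) repeated.
step 11: apply (+5,+1,+3) → (12,14,48)
step 12: apply (+1,-1,+4) → (13,13,52)
step 13: apply (-5,+4,+3) → (8,17,55)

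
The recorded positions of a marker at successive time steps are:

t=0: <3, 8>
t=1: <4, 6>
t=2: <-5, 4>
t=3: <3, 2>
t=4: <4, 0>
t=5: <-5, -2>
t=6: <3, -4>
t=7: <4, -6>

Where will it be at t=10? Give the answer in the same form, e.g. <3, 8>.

First: cycles through 3, 4, -5 every 3 steps. Step 10 lands at position 1 of the cycle → 4.
Second: linear, -2 per step → -12 at step 10.

<4, -12>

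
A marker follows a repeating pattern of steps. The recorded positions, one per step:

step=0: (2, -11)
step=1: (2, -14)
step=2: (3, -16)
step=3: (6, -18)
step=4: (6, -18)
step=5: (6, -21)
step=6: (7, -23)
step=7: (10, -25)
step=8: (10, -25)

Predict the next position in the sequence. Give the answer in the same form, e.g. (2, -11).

(10, -28)

Step-to-step displacements: (+0, -3), (+1, -2), (+3, -2), (+0, +0), (+0, -3), (+1, -2), (+3, -2), (+0, +0) — a repeating cycle of length 4.
step 9: apply (+0, -3) → (10, -28)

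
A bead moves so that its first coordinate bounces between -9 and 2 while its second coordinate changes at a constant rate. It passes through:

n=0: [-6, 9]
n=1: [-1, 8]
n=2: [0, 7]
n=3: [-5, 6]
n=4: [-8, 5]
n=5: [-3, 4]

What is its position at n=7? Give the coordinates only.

[-3, 2]

The first coordinate travels 5 per step and bounces off the walls at -9 and 2.
  step 6: -3 → 2
  step 7: 2 → -3
The second coordinate changes by -1 each step: at step 7 it is 2.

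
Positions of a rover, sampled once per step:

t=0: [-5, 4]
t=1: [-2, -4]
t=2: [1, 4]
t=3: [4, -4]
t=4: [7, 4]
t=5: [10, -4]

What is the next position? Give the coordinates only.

[13, 4]

First: linear, +3 per step → 13 at step 6.
Second: cycles through 4, -4 every 2 steps. Step 6 lands at position 0 of the cycle → 4.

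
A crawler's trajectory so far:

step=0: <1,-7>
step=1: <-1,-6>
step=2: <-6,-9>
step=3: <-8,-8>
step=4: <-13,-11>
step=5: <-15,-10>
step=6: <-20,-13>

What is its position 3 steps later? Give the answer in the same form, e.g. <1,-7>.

Step-to-step displacements: <-2,+1>, <-5,-3>, <-2,+1>, <-5,-3>, <-2,+1>, <-5,-3> — a repeating cycle of length 2.
step 7: apply <-2,+1> → <-22,-12>
step 8: apply <-5,-3> → <-27,-15>
step 9: apply <-2,+1> → <-29,-14>

<-29,-14>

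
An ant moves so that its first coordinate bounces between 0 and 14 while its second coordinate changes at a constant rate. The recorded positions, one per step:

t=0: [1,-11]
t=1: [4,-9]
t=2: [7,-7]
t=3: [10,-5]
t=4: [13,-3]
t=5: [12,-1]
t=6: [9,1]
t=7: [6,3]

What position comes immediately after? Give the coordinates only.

The first coordinate reflects between 0 and 14, moving 3 per step.
  step 8: 6 → 3
The second coordinate changes by +2 each step: at step 8 it is 5.

[3,5]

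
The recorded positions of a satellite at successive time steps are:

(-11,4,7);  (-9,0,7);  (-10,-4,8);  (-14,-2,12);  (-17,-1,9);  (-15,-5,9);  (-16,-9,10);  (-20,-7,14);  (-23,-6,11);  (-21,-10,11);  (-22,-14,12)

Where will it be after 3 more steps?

Differencing gives (+2,-4,+0), (-1,-4,+1), (-4,+2,+4), (-3,+1,-3), (+2,-4,+0), (-1,-4,+1), (-4,+2,+4), (-3,+1,-3), (+2,-4,+0), (-1,-4,+1). This is the pattern (+2,-4,+0), (-1,-4,+1), (-4,+2,+4), (-3,+1,-3) repeated.
step 11: apply (-4,+2,+4) → (-26,-12,16)
step 12: apply (-3,+1,-3) → (-29,-11,13)
step 13: apply (+2,-4,+0) → (-27,-15,13)

(-27,-15,13)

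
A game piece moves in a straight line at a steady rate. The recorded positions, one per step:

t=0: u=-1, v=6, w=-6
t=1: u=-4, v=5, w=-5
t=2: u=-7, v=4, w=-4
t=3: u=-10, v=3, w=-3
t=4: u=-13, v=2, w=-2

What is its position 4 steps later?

The position changes by (-3, -1, +1) every step.
step 5: u=-13, v=2, w=-2 + (-3, -1, +1) → u=-16, v=1, w=-1
step 6: u=-16, v=1, w=-1 + (-3, -1, +1) → u=-19, v=0, w=0
step 7: u=-19, v=0, w=0 + (-3, -1, +1) → u=-22, v=-1, w=1
step 8: u=-22, v=-1, w=1 + (-3, -1, +1) → u=-25, v=-2, w=2

u=-25, v=-2, w=2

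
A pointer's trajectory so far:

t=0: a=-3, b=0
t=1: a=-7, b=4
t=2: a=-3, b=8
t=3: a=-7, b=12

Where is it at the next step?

A: cycles through -3, -7 every 2 steps. Step 4 lands at position 0 of the cycle → -3.
B: linear, +4 per step → 16 at step 4.

a=-3, b=16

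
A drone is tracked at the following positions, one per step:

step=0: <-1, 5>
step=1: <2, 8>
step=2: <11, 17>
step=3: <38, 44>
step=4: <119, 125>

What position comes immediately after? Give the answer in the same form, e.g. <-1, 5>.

Consecutive displacements <+3, +3>, <+9, +9>, <+27, +27>, <+81, +81> scale by a factor of 3 each step.
step 5: <119, 125> + <+243, +243> → <362, 368>

<362, 368>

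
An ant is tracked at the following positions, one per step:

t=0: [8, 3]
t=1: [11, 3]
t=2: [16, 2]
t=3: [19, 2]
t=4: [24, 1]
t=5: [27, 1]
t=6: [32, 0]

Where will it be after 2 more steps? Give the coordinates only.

[40, -1]

The moves between consecutive positions are [+3, +0], [+5, -1], [+3, +0], [+5, -1], [+3, +0], [+5, -1]; they repeat the 2-cycle [[+3, +0], [+5, -1]].
step 7: apply [+3, +0] → [35, 0]
step 8: apply [+5, -1] → [40, -1]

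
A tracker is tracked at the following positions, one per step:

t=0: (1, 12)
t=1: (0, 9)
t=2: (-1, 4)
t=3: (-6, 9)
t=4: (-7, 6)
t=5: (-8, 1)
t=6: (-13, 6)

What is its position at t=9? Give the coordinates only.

(-20, 3)

Step-to-step displacements: (-1, -3), (-1, -5), (-5, +5), (-1, -3), (-1, -5), (-5, +5) — a repeating cycle of length 3.
step 7: apply (-1, -3) → (-14, 3)
step 8: apply (-1, -5) → (-15, -2)
step 9: apply (-5, +5) → (-20, 3)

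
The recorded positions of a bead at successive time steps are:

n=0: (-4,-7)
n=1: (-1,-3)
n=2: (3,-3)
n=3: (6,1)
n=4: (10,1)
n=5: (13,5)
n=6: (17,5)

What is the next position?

(20,9)

The moves between consecutive positions are (+3,+4), (+4,+0), (+3,+4), (+4,+0), (+3,+4), (+4,+0); they repeat the 2-cycle [(+3,+4), (+4,+0)].
step 7: apply (+3,+4) → (20,9)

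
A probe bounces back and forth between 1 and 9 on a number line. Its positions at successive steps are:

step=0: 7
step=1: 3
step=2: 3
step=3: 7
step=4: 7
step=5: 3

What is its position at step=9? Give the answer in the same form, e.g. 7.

The value travels 4 per step and bounces off the walls at 1 and 9.
  step 6: 3 → 3
  step 7: 3 → 7
  step 8: 7 → 7
  step 9: 7 → 3

3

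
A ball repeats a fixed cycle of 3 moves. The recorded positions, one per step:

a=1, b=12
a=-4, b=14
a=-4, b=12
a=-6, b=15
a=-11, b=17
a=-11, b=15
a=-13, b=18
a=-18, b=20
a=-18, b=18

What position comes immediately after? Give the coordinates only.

a=-20, b=21

Differencing gives (-5, +2), (+0, -2), (-2, +3), (-5, +2), (+0, -2), (-2, +3), (-5, +2), (+0, -2). This is the pattern (-5, +2), (+0, -2), (-2, +3) repeated.
step 9: apply (-2, +3) → a=-20, b=21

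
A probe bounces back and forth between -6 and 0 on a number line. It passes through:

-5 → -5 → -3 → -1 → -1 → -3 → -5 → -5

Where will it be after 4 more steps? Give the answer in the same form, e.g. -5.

The value reflects between -6 and 0, moving 2 per step.
  step 8: -5 → -3
  step 9: -3 → -1
  step 10: -1 → -1
  step 11: -1 → -3

-3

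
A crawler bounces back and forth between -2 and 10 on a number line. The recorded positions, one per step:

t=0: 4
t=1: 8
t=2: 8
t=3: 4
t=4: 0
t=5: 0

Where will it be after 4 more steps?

4

The value travels 4 per step and bounces off the walls at -2 and 10.
  step 6: 0 → 4
  step 7: 4 → 8
  step 8: 8 → 8
  step 9: 8 → 4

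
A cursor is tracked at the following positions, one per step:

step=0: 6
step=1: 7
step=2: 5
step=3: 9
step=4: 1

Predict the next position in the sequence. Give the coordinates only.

17

Consecutive displacements +1, -2, +4, -8 scale by a factor of -2 each step.
step 5: 1 + 16 → 17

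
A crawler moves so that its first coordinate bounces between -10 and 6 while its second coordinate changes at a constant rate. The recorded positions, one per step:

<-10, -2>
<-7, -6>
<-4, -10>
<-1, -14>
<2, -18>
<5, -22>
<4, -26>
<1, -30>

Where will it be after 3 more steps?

The first coordinate reflects between -10 and 6, moving 3 per step.
  step 8: 1 → -2
  step 9: -2 → -5
  step 10: -5 → -8
The second coordinate changes by -4 each step: at step 10 it is -42.

<-8, -42>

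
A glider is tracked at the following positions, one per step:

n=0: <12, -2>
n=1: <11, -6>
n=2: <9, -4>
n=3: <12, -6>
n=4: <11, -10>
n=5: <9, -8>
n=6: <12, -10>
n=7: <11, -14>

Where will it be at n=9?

The moves between consecutive positions are <-1, -4>, <-2, +2>, <+3, -2>, <-1, -4>, <-2, +2>, <+3, -2>, <-1, -4>; they repeat the 3-cycle [<-1, -4>, <-2, +2>, <+3, -2>].
step 8: apply <-2, +2> → <9, -12>
step 9: apply <+3, -2> → <12, -14>

<12, -14>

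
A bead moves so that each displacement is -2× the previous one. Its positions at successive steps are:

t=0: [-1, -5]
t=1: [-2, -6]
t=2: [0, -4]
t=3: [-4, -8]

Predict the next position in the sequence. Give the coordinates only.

Step-to-step displacements: [-1, -1], [+2, +2], [-4, -4]; each is -2× the previous.
step 4: [-4, -8] + [+8, +8] → [4, 0]

[4, 0]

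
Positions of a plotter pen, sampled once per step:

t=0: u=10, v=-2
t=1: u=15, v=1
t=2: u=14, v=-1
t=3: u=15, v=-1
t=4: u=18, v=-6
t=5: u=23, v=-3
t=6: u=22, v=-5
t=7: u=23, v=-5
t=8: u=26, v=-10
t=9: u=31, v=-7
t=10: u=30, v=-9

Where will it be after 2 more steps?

Step-to-step displacements: (+5, +3), (-1, -2), (+1, +0), (+3, -5), (+5, +3), (-1, -2), (+1, +0), (+3, -5), (+5, +3), (-1, -2) — a repeating cycle of length 4.
step 11: apply (+1, +0) → u=31, v=-9
step 12: apply (+3, -5) → u=34, v=-14

u=34, v=-14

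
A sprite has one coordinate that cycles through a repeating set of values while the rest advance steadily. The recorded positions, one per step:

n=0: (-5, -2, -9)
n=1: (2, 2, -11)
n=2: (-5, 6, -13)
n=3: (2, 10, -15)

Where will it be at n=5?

(2, 18, -19)

First: cycles through -5, 2 every 2 steps. Step 5 lands at position 1 of the cycle → 2.
Second: linear, +4 per step → 18 at step 5.
Third: linear, -2 per step → -19 at step 5.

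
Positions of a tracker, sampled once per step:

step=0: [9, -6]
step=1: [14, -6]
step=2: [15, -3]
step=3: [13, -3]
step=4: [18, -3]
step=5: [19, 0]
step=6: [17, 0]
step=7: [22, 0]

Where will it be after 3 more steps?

[26, 3]

Step-to-step displacements: [+5, +0], [+1, +3], [-2, +0], [+5, +0], [+1, +3], [-2, +0], [+5, +0] — a repeating cycle of length 3.
step 8: apply [+1, +3] → [23, 3]
step 9: apply [-2, +0] → [21, 3]
step 10: apply [+5, +0] → [26, 3]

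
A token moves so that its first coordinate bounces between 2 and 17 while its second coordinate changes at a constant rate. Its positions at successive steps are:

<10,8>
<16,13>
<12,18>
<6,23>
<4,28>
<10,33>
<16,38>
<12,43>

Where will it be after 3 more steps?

<10,58>

The first coordinate travels 6 per step and bounces off the walls at 2 and 17.
  step 8: 12 → 6
  step 9: 6 → 4
  step 10: 4 → 10
The second coordinate changes by +5 each step: at step 10 it is 58.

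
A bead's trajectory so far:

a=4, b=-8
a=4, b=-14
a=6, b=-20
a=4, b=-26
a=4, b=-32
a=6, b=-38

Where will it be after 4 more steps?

a=4, b=-62

The a coordinate repeats the cycle [4, 4, 6] with period 3; step 9 mod 3 = 0, giving 4.
The b coordinate changes by -6 each step, so at step 9 it is -8 + 9·(-6) = -62.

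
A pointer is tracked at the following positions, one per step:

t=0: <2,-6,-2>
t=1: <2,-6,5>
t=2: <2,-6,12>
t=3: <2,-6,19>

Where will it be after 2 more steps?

<2,-6,33>

Each step adds <+0,+0,+7> to the position.
step 4: <2,-6,19> + <+0,+0,+7> → <2,-6,26>
step 5: <2,-6,26> + <+0,+0,+7> → <2,-6,33>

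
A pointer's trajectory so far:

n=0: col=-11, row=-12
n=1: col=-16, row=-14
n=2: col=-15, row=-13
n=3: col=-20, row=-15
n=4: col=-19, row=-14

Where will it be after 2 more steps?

col=-23, row=-15

The moves between consecutive positions are (-5, -2), (+1, +1), (-5, -2), (+1, +1); they repeat the 2-cycle [(-5, -2), (+1, +1)].
step 5: apply (-5, -2) → col=-24, row=-16
step 6: apply (+1, +1) → col=-23, row=-15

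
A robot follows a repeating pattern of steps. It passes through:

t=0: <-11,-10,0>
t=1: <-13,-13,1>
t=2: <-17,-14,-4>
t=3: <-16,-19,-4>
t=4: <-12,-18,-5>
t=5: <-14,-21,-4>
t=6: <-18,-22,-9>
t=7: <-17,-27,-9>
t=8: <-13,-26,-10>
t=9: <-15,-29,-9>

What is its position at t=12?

<-14,-34,-15>

Differencing gives <-2,-3,+1>, <-4,-1,-5>, <+1,-5,+0>, <+4,+1,-1>, <-2,-3,+1>, <-4,-1,-5>, <+1,-5,+0>, <+4,+1,-1>, <-2,-3,+1>. This is the pattern <-2,-3,+1>, <-4,-1,-5>, <+1,-5,+0>, <+4,+1,-1> repeated.
step 10: apply <-4,-1,-5> → <-19,-30,-14>
step 11: apply <+1,-5,+0> → <-18,-35,-14>
step 12: apply <+4,+1,-1> → <-14,-34,-15>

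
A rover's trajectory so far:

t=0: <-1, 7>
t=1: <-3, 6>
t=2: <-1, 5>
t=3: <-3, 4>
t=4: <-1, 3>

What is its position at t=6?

First: cycles through -1, -3 every 2 steps. Step 6 lands at position 0 of the cycle → -1.
Second: linear, -1 per step → 1 at step 6.

<-1, 1>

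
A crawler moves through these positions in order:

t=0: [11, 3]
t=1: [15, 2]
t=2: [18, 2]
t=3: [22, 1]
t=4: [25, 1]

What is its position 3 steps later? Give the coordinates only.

The moves between consecutive positions are [+4, -1], [+3, +0], [+4, -1], [+3, +0]; they repeat the 2-cycle [[+4, -1], [+3, +0]].
step 5: apply [+4, -1] → [29, 0]
step 6: apply [+3, +0] → [32, 0]
step 7: apply [+4, -1] → [36, -1]

[36, -1]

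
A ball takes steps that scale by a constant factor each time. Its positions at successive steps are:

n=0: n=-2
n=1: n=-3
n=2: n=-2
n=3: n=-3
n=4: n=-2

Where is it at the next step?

The jumps are -1, +1, -1, +1 — a geometric progression with ratio -1.
step 5: -2 − 1 → n=-3

n=-3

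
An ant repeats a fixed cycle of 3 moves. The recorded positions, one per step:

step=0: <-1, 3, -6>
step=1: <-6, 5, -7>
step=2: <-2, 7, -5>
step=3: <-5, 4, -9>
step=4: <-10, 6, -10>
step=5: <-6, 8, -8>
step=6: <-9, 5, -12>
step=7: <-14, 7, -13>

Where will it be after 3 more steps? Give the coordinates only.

Differencing gives <-5, +2, -1>, <+4, +2, +2>, <-3, -3, -4>, <-5, +2, -1>, <+4, +2, +2>, <-3, -3, -4>, <-5, +2, -1>. This is the pattern <-5, +2, -1>, <+4, +2, +2>, <-3, -3, -4> repeated.
step 8: apply <+4, +2, +2> → <-10, 9, -11>
step 9: apply <-3, -3, -4> → <-13, 6, -15>
step 10: apply <-5, +2, -1> → <-18, 8, -16>

<-18, 8, -16>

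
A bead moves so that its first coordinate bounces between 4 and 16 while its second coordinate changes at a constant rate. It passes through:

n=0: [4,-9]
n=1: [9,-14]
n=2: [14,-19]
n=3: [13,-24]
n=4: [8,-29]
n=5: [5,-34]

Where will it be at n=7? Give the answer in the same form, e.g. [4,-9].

The first coordinate reflects between 4 and 16, moving 5 per step.
  step 6: 5 → 10
  step 7: 10 → 15
The second coordinate changes by -5 each step: at step 7 it is -44.

[15,-44]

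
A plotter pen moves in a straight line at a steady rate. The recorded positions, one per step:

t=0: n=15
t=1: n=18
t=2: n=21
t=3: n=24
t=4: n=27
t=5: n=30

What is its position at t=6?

The position changes by +3 every step.
step 6: 30 + 3 → n=33

n=33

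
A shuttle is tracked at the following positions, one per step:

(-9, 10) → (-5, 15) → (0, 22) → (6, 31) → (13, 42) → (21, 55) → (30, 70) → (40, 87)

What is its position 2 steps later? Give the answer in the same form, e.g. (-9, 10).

(63, 127)

Taking differences between consecutive positions: (+4, +5), (+5, +7), (+6, +9), (+7, +11), (+8, +13), (+9, +15), (+10, +17). These grow by (+1, +2) each step.
step 8: (40, 87) + (+11, +19) → (51, 106)
step 9: (51, 106) + (+12, +21) → (63, 127)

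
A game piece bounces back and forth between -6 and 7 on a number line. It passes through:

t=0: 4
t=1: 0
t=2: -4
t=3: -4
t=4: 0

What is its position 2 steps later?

The value reflects between -6 and 7, moving 4 per step.
  step 5: 0 → 4
  step 6: 4 → 6

6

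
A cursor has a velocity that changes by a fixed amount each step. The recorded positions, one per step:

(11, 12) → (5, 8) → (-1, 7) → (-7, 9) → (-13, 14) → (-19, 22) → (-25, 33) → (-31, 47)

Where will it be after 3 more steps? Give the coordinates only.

Successive displacements: (-6, -4), (-6, -1), (-6, +2), (-6, +5), (-6, +8), (-6, +11), (-6, +14) — each changes by (+0, +3).
step 8: (-31, 47) + (-6, +17) → (-37, 64)
step 9: (-37, 64) + (-6, +20) → (-43, 84)
step 10: (-43, 84) + (-6, +23) → (-49, 107)

(-49, 107)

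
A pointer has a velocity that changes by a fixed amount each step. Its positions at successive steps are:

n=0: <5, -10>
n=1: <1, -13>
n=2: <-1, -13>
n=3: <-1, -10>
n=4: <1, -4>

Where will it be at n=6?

Taking differences between consecutive positions: <-4, -3>, <-2, +0>, <+0, +3>, <+2, +6>. These grow by <+2, +3> each step.
step 5: <1, -4> + <+4, +9> → <5, 5>
step 6: <5, 5> + <+6, +12> → <11, 17>

<11, 17>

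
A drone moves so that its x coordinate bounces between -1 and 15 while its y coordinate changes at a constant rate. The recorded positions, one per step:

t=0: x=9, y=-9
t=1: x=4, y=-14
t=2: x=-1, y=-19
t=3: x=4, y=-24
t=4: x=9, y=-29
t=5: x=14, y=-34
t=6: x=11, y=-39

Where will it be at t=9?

x=2, y=-54

The x coordinate travels 5 per step and bounces off the walls at -1 and 15.
  step 7: 11 → 6
  step 8: 6 → 1
  step 9: 1 → 2
The y coordinate changes by -5 each step: at step 9 it is -54.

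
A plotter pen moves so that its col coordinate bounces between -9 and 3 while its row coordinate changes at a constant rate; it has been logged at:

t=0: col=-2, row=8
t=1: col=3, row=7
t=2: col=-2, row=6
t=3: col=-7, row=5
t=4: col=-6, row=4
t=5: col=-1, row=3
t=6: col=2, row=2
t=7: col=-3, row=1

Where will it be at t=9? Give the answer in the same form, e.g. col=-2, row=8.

The col coordinate reflects between -9 and 3, moving 5 per step.
  step 8: -3 → -8
  step 9: -8 → -5
The row coordinate changes by -1 each step: at step 9 it is -1.

col=-5, row=-1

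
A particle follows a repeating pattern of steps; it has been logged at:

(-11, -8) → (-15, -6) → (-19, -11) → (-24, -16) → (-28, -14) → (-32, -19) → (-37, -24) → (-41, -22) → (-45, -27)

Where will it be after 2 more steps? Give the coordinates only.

Step-to-step displacements: (-4, +2), (-4, -5), (-5, -5), (-4, +2), (-4, -5), (-5, -5), (-4, +2), (-4, -5) — a repeating cycle of length 3.
step 9: apply (-5, -5) → (-50, -32)
step 10: apply (-4, +2) → (-54, -30)

(-54, -30)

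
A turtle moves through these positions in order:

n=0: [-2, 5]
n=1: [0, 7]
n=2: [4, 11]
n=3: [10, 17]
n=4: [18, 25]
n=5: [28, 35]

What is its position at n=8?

[70, 77]

Taking differences between consecutive positions: [+2, +2], [+4, +4], [+6, +6], [+8, +8], [+10, +10]. These grow by [+2, +2] each step.
step 6: [28, 35] + [+12, +12] → [40, 47]
step 7: [40, 47] + [+14, +14] → [54, 61]
step 8: [54, 61] + [+16, +16] → [70, 77]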